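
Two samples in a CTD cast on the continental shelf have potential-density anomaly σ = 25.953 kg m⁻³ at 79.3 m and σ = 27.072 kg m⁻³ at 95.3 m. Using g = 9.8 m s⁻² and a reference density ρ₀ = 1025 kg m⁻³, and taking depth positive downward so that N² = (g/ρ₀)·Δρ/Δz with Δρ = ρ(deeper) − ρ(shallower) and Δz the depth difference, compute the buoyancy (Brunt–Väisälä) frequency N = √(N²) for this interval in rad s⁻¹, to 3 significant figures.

Δρ = 1027.072 − 1025.953 = 1.119 kg m⁻³ over Δz = 95.3 − 79.3 = 16 m.
N² = (9.8/1025) × (1.119/16) = 6.6867 × 10⁻⁴ s⁻².
N = √(6.6867 × 10⁻⁴) = 0.025859 rad s⁻¹ ≈ 0.0259 rad s⁻¹.

0.0259 rad s⁻¹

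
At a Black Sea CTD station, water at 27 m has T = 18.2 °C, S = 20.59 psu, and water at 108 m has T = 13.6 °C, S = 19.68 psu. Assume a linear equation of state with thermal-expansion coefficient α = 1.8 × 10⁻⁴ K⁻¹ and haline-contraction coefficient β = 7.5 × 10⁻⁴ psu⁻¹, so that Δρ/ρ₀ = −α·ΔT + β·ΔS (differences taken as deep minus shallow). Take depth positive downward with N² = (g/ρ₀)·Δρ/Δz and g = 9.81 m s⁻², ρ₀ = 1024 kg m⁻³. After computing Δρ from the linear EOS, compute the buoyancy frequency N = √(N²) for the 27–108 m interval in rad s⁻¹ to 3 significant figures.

4.20 × 10⁻³ rad s⁻¹

ΔT = -4.6 K, ΔS = -0.91 psu (deep − shallow).
Δρ/ρ₀ = −αΔT + βΔS = 8.28 × 10⁻⁴ − 6.825 × 10⁻⁴ = 1.455 × 10⁻⁴, so Δρ ≈ 0.1490 kg m⁻³.
N² = (g/ρ₀)·Δρ/Δz = g·(Δρ/ρ₀)/Δz = 9.81 × 1.455 × 10⁻⁴ / 81 = 1.7622 × 10⁻⁵ s⁻².
N = √(1.7622 × 10⁻⁵) = 4.1979 × 10⁻³ rad s⁻¹ ≈ 4.20 × 10⁻³ rad s⁻¹.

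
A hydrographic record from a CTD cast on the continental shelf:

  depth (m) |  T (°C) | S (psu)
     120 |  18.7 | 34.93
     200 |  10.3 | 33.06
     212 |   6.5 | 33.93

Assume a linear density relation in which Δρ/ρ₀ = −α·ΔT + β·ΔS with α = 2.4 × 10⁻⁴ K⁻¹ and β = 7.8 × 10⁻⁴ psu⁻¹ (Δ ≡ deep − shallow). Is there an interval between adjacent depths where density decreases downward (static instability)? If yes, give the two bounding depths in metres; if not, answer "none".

Evaluate Δρ/ρ₀ = −αΔT + βΔS across each adjacent pair:
  120–200 m: −αΔT+βΔS = −(2.4 × 10⁻⁴)(-8.4)+(7.8 × 10⁻⁴)(-1.87) = 5.6 × 10⁻⁴ → stable
  200–212 m: −αΔT+βΔS = −(2.4 × 10⁻⁴)(-3.8)+(7.8 × 10⁻⁴)(+0.87) = 1.6 × 10⁻³ → stable
Every interval has Δρ > 0: the column is stably stratified throughout.

none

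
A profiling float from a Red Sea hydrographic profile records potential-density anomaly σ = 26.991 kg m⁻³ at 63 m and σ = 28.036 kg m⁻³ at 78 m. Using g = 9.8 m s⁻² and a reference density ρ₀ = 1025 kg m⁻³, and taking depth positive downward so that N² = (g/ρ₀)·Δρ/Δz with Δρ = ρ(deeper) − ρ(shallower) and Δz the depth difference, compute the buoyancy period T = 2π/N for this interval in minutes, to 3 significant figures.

4.06 min

Δρ = 1028.036 − 1026.991 = 1.045 kg m⁻³ over Δz = 78 − 63 = 15 m.
N² = (9.8/1025) × (1.045/15) = 6.6608 × 10⁻⁴ s⁻².
N = √(6.6608 × 10⁻⁴) = 0.025809 rad s⁻¹, so T = 2π/N = 243.45 s = 4.0575 min ≈ 4.06 min.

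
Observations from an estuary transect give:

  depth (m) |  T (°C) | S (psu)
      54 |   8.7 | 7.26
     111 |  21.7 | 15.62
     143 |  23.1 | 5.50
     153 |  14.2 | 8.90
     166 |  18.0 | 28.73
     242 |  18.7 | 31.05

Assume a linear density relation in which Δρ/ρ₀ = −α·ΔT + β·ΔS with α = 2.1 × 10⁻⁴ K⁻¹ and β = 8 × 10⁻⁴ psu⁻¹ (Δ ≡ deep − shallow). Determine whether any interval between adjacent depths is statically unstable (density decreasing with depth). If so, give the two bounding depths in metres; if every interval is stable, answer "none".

Evaluate Δρ/ρ₀ = −αΔT + βΔS across each adjacent pair:
  54–111 m: −αΔT+βΔS = −(2.1 × 10⁻⁴)(+13.0)+(8 × 10⁻⁴)(+8.36) = 4.0 × 10⁻³ → stable
  111–143 m: −αΔT+βΔS = −(2.1 × 10⁻⁴)(+1.4)+(8 × 10⁻⁴)(-10.12) = -8.4 × 10⁻³ → UNSTABLE
  143–153 m: −αΔT+βΔS = −(2.1 × 10⁻⁴)(-8.9)+(8 × 10⁻⁴)(+3.40) = 4.6 × 10⁻³ → stable
  153–166 m: −αΔT+βΔS = −(2.1 × 10⁻⁴)(+3.8)+(8 × 10⁻⁴)(+19.83) = 0.015 → stable
  166–242 m: −αΔT+βΔS = −(2.1 × 10⁻⁴)(+0.7)+(8 × 10⁻⁴)(+2.32) = 1.7 × 10⁻³ → stable
The 111–143 m interval has Δρ < 0: lighter water underlies denser water.

111–143 m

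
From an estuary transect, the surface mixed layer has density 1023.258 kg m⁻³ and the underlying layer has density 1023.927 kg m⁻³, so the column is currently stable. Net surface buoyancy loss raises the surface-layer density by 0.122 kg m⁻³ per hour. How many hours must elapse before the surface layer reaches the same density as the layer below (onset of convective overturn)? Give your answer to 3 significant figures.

5.48 hours

Density deficit of the surface layer: 1023.927 − 1023.258 = 0.669 kg m⁻³.
Required change = 0.669 / 0.122 = 5.48 hours.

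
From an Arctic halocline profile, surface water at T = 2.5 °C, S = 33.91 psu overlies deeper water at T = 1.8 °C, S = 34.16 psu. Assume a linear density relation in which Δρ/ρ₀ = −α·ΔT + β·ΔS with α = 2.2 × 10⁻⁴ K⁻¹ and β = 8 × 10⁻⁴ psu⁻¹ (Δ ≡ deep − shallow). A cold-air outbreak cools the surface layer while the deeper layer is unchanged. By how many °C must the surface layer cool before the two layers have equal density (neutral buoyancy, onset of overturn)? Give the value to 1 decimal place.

Neutral buoyancy requires Δρ = 0, i.e. −α(T_deep − T_surf′) + β(S_deep − S_surf) = 0.
T_surf′ = T_deep − (β/α)·ΔS = 1.8 − (8 × 10⁻⁴/2.2 × 10⁻⁴)·(+0.25) = 0.891 °C.
Cooling required: 2.5 − (0.891) = 1.609 °C.

1.6 °C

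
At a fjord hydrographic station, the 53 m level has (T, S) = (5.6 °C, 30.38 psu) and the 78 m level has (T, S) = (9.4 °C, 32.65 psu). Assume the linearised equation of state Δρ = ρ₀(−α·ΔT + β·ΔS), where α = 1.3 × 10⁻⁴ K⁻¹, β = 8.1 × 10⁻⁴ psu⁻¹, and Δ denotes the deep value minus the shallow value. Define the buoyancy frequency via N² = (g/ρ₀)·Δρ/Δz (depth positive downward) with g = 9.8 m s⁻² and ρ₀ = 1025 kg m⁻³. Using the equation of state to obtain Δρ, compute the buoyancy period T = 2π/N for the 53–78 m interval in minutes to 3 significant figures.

ΔT = +3.8 K, ΔS = +2.27 psu (deep − shallow).
Δρ/ρ₀ = −αΔT + βΔS = -4.94 × 10⁻⁴ + 1.8387 × 10⁻³ = 1.3447 × 10⁻³, so Δρ ≈ 1.378 kg m⁻³.
N² = (g/ρ₀)·Δρ/Δz = g·(Δρ/ρ₀)/Δz = 9.8 × 1.3447 × 10⁻³ / 25 = 5.2712 × 10⁻⁴ s⁻².
N = √(5.2712 × 10⁻⁴) = 0.022959 rad s⁻¹ → T = 2π/N = 273.67 s = 4.5612 min ≈ 4.56 min.

4.56 min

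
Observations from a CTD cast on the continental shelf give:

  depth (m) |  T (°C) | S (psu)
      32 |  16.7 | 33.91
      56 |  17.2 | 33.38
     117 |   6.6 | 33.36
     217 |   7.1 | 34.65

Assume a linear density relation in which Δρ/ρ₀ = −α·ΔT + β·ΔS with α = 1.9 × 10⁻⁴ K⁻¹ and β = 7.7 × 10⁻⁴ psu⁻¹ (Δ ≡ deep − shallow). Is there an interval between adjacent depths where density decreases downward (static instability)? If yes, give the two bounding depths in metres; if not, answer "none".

Evaluate Δρ/ρ₀ = −αΔT + βΔS across each adjacent pair:
  32–56 m: −αΔT+βΔS = −(1.9 × 10⁻⁴)(+0.5)+(7.7 × 10⁻⁴)(-0.53) = -5.0 × 10⁻⁴ → UNSTABLE
  56–117 m: −αΔT+βΔS = −(1.9 × 10⁻⁴)(-10.6)+(7.7 × 10⁻⁴)(-0.02) = 2.0 × 10⁻³ → stable
  117–217 m: −αΔT+βΔS = −(1.9 × 10⁻⁴)(+0.5)+(7.7 × 10⁻⁴)(+1.29) = 9.0 × 10⁻⁴ → stable
The 32–56 m interval has Δρ < 0: lighter water underlies denser water.

32–56 m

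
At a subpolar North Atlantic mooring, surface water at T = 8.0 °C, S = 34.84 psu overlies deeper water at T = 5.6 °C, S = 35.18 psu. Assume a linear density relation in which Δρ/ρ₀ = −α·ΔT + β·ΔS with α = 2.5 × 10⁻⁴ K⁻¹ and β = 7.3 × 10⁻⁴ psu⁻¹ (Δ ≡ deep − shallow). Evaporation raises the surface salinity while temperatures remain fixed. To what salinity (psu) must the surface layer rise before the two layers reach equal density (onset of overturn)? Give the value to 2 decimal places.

Neutral buoyancy requires −α(T_deep − T_surf) + β(S_deep − S_surf′) = 0.
S_surf′ = S_deep − (α/β)·ΔT = 35.18 − (2.5 × 10⁻⁴/7.3 × 10⁻⁴)·(-2.4) = 36.0019 psu.
Increase required: 36.0019 − 34.84 = 1.1619 psu.

36.00 psu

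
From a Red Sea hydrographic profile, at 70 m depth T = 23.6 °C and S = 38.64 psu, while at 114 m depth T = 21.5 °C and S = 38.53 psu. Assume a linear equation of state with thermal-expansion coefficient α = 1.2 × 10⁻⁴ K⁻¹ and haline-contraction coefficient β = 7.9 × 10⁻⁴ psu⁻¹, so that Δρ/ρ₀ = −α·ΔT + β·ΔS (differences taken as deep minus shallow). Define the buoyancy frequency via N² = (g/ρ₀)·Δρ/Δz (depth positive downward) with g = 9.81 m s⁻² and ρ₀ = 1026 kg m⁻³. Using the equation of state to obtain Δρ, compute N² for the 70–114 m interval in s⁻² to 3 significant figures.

ΔT = -2.1 K, ΔS = -0.11 psu (deep − shallow).
Δρ/ρ₀ = −αΔT + βΔS = 2.52 × 10⁻⁴ − 8.69 × 10⁻⁵ = 1.651 × 10⁻⁴, so Δρ ≈ 0.1694 kg m⁻³.
N² = (g/ρ₀)·Δρ/Δz = g·(Δρ/ρ₀)/Δz = 9.81 × 1.651 × 10⁻⁴ / 44 = 3.6810 × 10⁻⁵ s⁻² ≈ 3.68 × 10⁻⁵ s⁻².

3.68 × 10⁻⁵ s⁻²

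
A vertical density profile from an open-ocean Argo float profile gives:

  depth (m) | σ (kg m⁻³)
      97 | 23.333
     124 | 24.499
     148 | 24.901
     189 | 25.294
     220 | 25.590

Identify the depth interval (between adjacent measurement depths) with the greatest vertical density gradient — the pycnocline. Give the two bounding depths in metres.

97–124 m

Compute the density gradient over each adjacent pair:
  97–124 m: Δρ/Δz = 1.166/27 = 0.043 kg m⁻⁴
  124–148 m: Δρ/Δz = 0.402/24 = 0.017 kg m⁻⁴
  148–189 m: Δρ/Δz = 0.393/41 = 9.6 × 10⁻³ kg m⁻⁴
  189–220 m: Δρ/Δz = 0.296/31 = 9.5 × 10⁻³ kg m⁻⁴
The largest gradient is in the 97–124 m interval — the pycnocline.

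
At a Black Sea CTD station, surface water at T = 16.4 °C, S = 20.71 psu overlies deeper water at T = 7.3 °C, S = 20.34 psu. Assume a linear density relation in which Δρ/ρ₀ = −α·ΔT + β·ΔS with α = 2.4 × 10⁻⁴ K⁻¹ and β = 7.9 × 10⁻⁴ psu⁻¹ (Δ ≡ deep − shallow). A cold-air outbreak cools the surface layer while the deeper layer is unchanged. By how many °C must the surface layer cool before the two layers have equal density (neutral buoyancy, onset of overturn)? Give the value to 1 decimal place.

7.9 °C

Neutral buoyancy requires Δρ = 0, i.e. −α(T_deep − T_surf′) + β(S_deep − S_surf) = 0.
T_surf′ = T_deep − (β/α)·ΔS = 7.3 − (7.9 × 10⁻⁴/2.4 × 10⁻⁴)·(-0.37) = 8.518 °C.
Cooling required: 16.4 − (8.518) = 7.882 °C.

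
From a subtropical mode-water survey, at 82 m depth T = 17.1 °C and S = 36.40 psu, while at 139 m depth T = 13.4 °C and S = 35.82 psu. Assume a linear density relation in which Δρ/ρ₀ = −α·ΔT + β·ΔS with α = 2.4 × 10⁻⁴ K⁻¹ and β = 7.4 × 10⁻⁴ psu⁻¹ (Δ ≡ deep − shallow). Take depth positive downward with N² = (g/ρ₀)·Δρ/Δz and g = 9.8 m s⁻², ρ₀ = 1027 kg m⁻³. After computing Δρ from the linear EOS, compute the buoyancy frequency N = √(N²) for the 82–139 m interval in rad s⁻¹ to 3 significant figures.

8.88 × 10⁻³ rad s⁻¹

ΔT = -3.7 K, ΔS = -0.58 psu (deep − shallow).
Δρ/ρ₀ = −αΔT + βΔS = 8.88 × 10⁻⁴ − 4.292 × 10⁻⁴ = 4.588 × 10⁻⁴, so Δρ ≈ 0.4712 kg m⁻³.
N² = (g/ρ₀)·Δρ/Δz = g·(Δρ/ρ₀)/Δz = 9.8 × 4.588 × 10⁻⁴ / 57 = 7.8881 × 10⁻⁵ s⁻².
N = √(7.8881 × 10⁻⁵) = 8.8815 × 10⁻³ rad s⁻¹ ≈ 8.88 × 10⁻³ rad s⁻¹.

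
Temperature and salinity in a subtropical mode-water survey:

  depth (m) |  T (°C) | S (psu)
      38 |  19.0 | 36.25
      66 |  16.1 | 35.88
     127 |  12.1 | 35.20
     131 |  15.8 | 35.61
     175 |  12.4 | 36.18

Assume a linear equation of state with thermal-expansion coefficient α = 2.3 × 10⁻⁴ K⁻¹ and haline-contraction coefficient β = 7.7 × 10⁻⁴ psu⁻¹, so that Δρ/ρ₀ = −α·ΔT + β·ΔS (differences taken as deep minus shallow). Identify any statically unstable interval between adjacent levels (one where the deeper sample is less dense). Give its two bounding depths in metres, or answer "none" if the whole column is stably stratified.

127–131 m

Evaluate Δρ/ρ₀ = −αΔT + βΔS across each adjacent pair:
  38–66 m: −αΔT+βΔS = −(2.3 × 10⁻⁴)(-2.9)+(7.7 × 10⁻⁴)(-0.37) = 3.8 × 10⁻⁴ → stable
  66–127 m: −αΔT+βΔS = −(2.3 × 10⁻⁴)(-4.0)+(7.7 × 10⁻⁴)(-0.68) = 4.0 × 10⁻⁴ → stable
  127–131 m: −αΔT+βΔS = −(2.3 × 10⁻⁴)(+3.7)+(7.7 × 10⁻⁴)(+0.41) = -5.4 × 10⁻⁴ → UNSTABLE
  131–175 m: −αΔT+βΔS = −(2.3 × 10⁻⁴)(-3.4)+(7.7 × 10⁻⁴)(+0.57) = 1.2 × 10⁻³ → stable
The 127–131 m interval has Δρ < 0: lighter water underlies denser water.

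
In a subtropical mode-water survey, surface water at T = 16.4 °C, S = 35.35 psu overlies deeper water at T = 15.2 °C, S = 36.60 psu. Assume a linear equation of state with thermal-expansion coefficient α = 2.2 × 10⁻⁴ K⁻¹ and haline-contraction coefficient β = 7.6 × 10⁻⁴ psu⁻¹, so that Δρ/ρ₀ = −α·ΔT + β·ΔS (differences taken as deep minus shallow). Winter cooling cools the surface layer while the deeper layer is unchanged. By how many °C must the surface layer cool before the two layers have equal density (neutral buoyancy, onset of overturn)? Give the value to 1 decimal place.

5.5 °C

Neutral buoyancy requires Δρ = 0, i.e. −α(T_deep − T_surf′) + β(S_deep − S_surf) = 0.
T_surf′ = T_deep − (β/α)·ΔS = 15.2 − (7.6 × 10⁻⁴/2.2 × 10⁻⁴)·(+1.25) = 10.882 °C.
Cooling required: 16.4 − (10.882) = 5.518 °C.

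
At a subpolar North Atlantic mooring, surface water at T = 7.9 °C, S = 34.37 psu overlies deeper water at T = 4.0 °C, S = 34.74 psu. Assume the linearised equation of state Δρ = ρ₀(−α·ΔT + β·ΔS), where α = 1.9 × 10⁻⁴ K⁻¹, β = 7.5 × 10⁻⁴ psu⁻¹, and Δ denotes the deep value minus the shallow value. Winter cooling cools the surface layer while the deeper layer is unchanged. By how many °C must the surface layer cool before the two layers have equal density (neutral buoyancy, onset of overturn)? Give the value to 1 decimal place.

Neutral buoyancy requires Δρ = 0, i.e. −α(T_deep − T_surf′) + β(S_deep − S_surf) = 0.
T_surf′ = T_deep − (β/α)·ΔS = 4.0 − (7.5 × 10⁻⁴/1.9 × 10⁻⁴)·(+0.37) = 2.539 °C.
Cooling required: 7.9 − (2.539) = 5.361 °C.

5.4 °C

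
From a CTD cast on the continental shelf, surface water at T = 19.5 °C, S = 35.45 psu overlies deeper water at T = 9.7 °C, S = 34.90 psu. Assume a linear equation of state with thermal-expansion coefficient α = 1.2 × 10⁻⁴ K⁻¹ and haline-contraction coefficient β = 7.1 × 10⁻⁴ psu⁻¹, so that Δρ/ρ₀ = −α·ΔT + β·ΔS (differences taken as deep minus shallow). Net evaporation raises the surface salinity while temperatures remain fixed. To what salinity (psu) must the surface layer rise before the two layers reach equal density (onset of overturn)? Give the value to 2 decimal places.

36.56 psu

Neutral buoyancy requires −α(T_deep − T_surf) + β(S_deep − S_surf′) = 0.
S_surf′ = S_deep − (α/β)·ΔT = 34.90 − (1.2 × 10⁻⁴/7.1 × 10⁻⁴)·(-9.8) = 36.5563 psu.
Increase required: 36.5563 − 35.45 = 1.1063 psu.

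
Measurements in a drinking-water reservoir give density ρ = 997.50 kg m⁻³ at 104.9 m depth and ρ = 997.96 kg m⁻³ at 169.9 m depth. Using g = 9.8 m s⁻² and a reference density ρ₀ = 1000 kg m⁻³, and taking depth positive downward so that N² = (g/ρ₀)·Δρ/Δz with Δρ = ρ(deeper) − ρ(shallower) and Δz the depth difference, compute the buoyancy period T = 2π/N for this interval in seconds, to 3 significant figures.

Δρ = 997.96 − 997.50 = 0.46 kg m⁻³ over Δz = 169.9 − 104.9 = 65 m.
N² = (9.8/1000) × (0.46/65) = 6.9354 × 10⁻⁵ s⁻².
N = √(6.9354 × 10⁻⁵) = 8.3279 × 10⁻³ rad s⁻¹, so T = 2π/N = 754.47 s ≈ 754 s.

754 s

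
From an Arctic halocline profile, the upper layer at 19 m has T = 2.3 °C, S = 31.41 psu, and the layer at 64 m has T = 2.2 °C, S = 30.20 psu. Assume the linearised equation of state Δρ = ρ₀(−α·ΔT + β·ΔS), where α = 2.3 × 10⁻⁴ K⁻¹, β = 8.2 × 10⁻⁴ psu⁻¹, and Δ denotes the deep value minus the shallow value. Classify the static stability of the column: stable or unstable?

unstable

ΔT = 2.2 − 2.3 = -0.1 K and ΔS = 30.20 − 31.41 = -1.21 psu (deep − shallow).
−αΔT = 2.30 × 10⁻⁵; βΔS = -9.922 × 10⁻⁴; sum Δρ/ρ₀ = -9.692 × 10⁻⁴.
Δρ/ρ₀ < 0, so Δρ < 0: deeper water is lighter → statically unstable; the column would overturn.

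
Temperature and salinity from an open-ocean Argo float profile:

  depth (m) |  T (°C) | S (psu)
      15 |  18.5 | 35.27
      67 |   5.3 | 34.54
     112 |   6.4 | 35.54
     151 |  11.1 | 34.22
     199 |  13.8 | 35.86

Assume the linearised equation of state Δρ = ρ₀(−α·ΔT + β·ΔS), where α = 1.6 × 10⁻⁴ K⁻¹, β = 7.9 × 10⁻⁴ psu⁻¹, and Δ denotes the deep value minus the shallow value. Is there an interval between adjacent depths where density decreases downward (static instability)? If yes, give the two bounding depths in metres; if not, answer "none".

Evaluate Δρ/ρ₀ = −αΔT + βΔS across each adjacent pair:
  15–67 m: −αΔT+βΔS = −(1.6 × 10⁻⁴)(-13.2)+(7.9 × 10⁻⁴)(-0.73) = 1.5 × 10⁻³ → stable
  67–112 m: −αΔT+βΔS = −(1.6 × 10⁻⁴)(+1.1)+(7.9 × 10⁻⁴)(+1.00) = 6.1 × 10⁻⁴ → stable
  112–151 m: −αΔT+βΔS = −(1.6 × 10⁻⁴)(+4.7)+(7.9 × 10⁻⁴)(-1.32) = -1.8 × 10⁻³ → UNSTABLE
  151–199 m: −αΔT+βΔS = −(1.6 × 10⁻⁴)(+2.7)+(7.9 × 10⁻⁴)(+1.64) = 8.6 × 10⁻⁴ → stable
The 112–151 m interval has Δρ < 0: lighter water underlies denser water.

112–151 m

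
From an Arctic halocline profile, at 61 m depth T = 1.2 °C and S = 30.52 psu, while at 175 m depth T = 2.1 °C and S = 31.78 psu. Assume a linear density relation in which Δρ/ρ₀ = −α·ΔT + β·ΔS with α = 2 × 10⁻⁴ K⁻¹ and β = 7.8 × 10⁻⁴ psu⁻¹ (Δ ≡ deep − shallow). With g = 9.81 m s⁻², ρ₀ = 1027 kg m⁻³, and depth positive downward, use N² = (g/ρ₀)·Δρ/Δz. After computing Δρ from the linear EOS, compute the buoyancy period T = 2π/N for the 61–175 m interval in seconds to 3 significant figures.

756 s

ΔT = +0.9 K, ΔS = +1.26 psu (deep − shallow).
Δρ/ρ₀ = −αΔT + βΔS = -1.80 × 10⁻⁴ + 9.828 × 10⁻⁴ = 8.028 × 10⁻⁴, so Δρ ≈ 0.8245 kg m⁻³.
N² = (g/ρ₀)·Δρ/Δz = g·(Δρ/ρ₀)/Δz = 9.81 × 8.028 × 10⁻⁴ / 114 = 6.9083 × 10⁻⁵ s⁻².
N = √(6.9083 × 10⁻⁵) = 8.3116 × 10⁻³ rad s⁻¹ → T = 2π/N = 755.95 s ≈ 756 s.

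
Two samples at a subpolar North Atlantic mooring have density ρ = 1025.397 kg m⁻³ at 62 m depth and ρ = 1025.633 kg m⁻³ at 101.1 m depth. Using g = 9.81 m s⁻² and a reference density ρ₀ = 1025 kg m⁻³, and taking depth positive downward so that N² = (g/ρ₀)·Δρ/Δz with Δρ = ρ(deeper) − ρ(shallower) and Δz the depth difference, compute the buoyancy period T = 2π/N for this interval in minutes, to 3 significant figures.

Δρ = 1025.633 − 1025.397 = 0.236 kg m⁻³ over Δz = 101.1 − 62 = 39.1 m.
N² = (9.81/1025) × (0.236/39.1) = 5.7767 × 10⁻⁵ s⁻².
N = √(5.7767 × 10⁻⁵) = 7.6005 × 10⁻³ rad s⁻¹, so T = 2π/N = 826.68 s = 13.778 min ≈ 13.8 min.

13.8 min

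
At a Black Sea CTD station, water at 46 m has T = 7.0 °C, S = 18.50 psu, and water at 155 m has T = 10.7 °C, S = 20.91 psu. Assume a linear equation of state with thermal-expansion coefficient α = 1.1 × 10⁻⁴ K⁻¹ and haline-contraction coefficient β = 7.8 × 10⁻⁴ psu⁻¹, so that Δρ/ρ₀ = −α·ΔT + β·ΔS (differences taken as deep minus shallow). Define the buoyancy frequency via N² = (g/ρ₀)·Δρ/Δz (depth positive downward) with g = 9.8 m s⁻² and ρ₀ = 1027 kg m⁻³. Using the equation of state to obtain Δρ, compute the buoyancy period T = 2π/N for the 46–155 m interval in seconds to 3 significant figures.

ΔT = +3.7 K, ΔS = +2.41 psu (deep − shallow).
Δρ/ρ₀ = −αΔT + βΔS = -4.07 × 10⁻⁴ + 1.8798 × 10⁻³ = 1.4728 × 10⁻³, so Δρ ≈ 1.513 kg m⁻³.
N² = (g/ρ₀)·Δρ/Δz = g·(Δρ/ρ₀)/Δz = 9.8 × 1.4728 × 10⁻³ / 109 = 1.3242 × 10⁻⁴ s⁻².
N = √(1.3242 × 10⁻⁴) = 0.011507 rad s⁻¹ → T = 2π/N = 546.03 s ≈ 546 s.

546 s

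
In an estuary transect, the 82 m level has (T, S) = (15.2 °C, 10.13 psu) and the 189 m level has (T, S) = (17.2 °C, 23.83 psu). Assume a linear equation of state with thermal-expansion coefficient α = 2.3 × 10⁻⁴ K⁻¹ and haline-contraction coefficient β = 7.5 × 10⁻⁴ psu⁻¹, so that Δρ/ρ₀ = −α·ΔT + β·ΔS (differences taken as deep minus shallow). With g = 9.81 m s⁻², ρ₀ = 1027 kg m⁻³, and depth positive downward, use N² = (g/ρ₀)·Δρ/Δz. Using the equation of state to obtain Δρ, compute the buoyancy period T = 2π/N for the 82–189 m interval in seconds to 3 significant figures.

209 s

ΔT = +2.0 K, ΔS = +13.70 psu (deep − shallow).
Δρ/ρ₀ = −αΔT + βΔS = -4.60 × 10⁻⁴ + 0.010275 = 9.815 × 10⁻³, so Δρ ≈ 10.08 kg m⁻³.
N² = (g/ρ₀)·Δρ/Δz = g·(Δρ/ρ₀)/Δz = 9.81 × 9.815 × 10⁻³ / 107 = 8.9986 × 10⁻⁴ s⁻².
N = √(8.9986 × 10⁻⁴) = 0.029998 rad s⁻¹ → T = 2π/N = 209.45 s ≈ 209 s.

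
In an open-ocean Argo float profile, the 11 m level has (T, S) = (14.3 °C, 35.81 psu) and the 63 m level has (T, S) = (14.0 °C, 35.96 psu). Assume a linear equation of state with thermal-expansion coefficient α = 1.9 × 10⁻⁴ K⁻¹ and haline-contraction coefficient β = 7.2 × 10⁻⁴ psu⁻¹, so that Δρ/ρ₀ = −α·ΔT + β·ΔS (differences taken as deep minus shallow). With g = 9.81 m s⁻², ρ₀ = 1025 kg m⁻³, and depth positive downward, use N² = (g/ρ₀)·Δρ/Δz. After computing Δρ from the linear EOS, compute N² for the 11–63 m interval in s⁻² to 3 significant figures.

ΔT = -0.3 K, ΔS = +0.15 psu (deep − shallow).
Δρ/ρ₀ = −αΔT + βΔS = 5.70 × 10⁻⁵ + 1.08 × 10⁻⁴ = 1.65 × 10⁻⁴, so Δρ ≈ 0.1691 kg m⁻³.
N² = (g/ρ₀)·Δρ/Δz = g·(Δρ/ρ₀)/Δz = 9.81 × 1.65 × 10⁻⁴ / 52 = 3.1128 × 10⁻⁵ s⁻² ≈ 3.11 × 10⁻⁵ s⁻².

3.11 × 10⁻⁵ s⁻²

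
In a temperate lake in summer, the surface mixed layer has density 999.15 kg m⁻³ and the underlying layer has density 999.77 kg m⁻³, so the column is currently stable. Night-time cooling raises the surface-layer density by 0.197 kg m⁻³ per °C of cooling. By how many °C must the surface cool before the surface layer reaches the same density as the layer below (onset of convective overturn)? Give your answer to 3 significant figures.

Density deficit of the surface layer: 999.77 − 999.15 = 0.62 kg m⁻³.
Required change = 0.62 / 0.197 = 3.15 °C.

3.15 °C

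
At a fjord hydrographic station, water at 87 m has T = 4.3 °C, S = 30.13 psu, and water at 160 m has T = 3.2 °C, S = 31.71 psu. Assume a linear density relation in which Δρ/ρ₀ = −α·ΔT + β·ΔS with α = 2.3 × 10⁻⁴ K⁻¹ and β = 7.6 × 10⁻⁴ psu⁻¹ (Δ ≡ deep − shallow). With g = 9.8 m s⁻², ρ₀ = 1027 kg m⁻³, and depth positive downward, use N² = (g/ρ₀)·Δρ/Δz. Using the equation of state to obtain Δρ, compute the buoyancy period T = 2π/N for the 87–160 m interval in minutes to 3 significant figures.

7.50 min

ΔT = -1.1 K, ΔS = +1.58 psu (deep − shallow).
Δρ/ρ₀ = −αΔT + βΔS = 2.53 × 10⁻⁴ + 1.2008 × 10⁻³ = 1.4538 × 10⁻³, so Δρ ≈ 1.493 kg m⁻³.
N² = (g/ρ₀)·Δρ/Δz = g·(Δρ/ρ₀)/Δz = 9.8 × 1.4538 × 10⁻³ / 73 = 1.9517 × 10⁻⁴ s⁻².
N = √(1.9517 × 10⁻⁴) = 0.013970 rad s⁻¹ → T = 2π/N = 449.76 s = 7.4960 min ≈ 7.50 min.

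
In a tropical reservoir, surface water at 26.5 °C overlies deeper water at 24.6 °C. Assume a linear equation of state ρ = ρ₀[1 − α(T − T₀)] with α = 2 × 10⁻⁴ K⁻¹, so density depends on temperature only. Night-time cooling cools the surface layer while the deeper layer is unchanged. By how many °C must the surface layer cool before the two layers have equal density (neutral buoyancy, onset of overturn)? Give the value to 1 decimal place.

With temperature the only control, equal density requires T_surf′ = T_deep.
T_surf′ = 24.6 °C.
Cooling required: 26.5 − 24.6 = 1.9 °C.

1.9 °C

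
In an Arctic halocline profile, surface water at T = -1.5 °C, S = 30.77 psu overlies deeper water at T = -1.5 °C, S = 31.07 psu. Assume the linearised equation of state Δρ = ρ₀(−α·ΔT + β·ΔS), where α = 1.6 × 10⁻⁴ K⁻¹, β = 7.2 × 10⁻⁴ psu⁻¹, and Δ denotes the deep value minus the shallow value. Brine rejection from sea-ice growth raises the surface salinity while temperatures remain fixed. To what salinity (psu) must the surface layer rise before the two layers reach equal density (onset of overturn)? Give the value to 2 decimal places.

31.07 psu

Neutral buoyancy requires −α(T_deep − T_surf) + β(S_deep − S_surf′) = 0.
S_surf′ = S_deep − (α/β)·ΔT = 31.07 − (1.6 × 10⁻⁴/7.2 × 10⁻⁴)·(+0.0) = 31.0700 psu.
Increase required: 31.0700 − 30.77 = 0.3000 psu.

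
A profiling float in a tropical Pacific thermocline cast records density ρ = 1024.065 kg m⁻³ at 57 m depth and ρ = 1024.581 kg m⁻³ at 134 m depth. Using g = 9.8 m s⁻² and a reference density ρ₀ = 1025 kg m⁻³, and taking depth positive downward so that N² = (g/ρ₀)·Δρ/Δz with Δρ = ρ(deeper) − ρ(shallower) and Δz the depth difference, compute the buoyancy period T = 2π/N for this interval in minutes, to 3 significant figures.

13.1 min

Δρ = 1024.581 − 1024.065 = 0.516 kg m⁻³ over Δz = 134 − 57 = 77 m.
N² = (9.8/1025) × (0.516/77) = 6.4071 × 10⁻⁵ s⁻².
N = √(6.4071 × 10⁻⁵) = 8.0044 × 10⁻³ rad s⁻¹, so T = 2π/N = 784.97 s = 13.083 min ≈ 13.1 min.
N² > 0, so the interval is statically stable.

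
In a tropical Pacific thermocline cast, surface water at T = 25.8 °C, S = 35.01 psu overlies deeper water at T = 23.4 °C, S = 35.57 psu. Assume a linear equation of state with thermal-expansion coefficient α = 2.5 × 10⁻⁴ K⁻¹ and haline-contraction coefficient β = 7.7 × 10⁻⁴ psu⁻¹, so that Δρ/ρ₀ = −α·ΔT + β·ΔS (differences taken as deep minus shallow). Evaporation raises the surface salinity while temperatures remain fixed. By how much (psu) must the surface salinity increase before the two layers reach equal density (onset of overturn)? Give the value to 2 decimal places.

Neutral buoyancy requires −α(T_deep − T_surf) + β(S_deep − S_surf′) = 0.
S_surf′ = S_deep − (α/β)·ΔT = 35.57 − (2.5 × 10⁻⁴/7.7 × 10⁻⁴)·(-2.4) = 36.3492 psu.
Increase required: 36.3492 − 35.01 = 1.3392 psu.

1.34 psu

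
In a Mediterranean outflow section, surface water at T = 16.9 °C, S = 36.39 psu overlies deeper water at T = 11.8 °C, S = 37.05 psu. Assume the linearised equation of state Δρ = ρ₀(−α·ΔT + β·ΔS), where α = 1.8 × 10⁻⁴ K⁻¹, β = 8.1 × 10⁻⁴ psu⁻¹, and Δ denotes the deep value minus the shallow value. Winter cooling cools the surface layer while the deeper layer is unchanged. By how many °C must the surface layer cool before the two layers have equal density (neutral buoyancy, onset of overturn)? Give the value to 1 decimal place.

Neutral buoyancy requires Δρ = 0, i.e. −α(T_deep − T_surf′) + β(S_deep − S_surf) = 0.
T_surf′ = T_deep − (β/α)·ΔS = 11.8 − (8.1 × 10⁻⁴/1.8 × 10⁻⁴)·(+0.66) = 8.830 °C.
Cooling required: 16.9 − (8.830) = 8.070 °C.

8.1 °C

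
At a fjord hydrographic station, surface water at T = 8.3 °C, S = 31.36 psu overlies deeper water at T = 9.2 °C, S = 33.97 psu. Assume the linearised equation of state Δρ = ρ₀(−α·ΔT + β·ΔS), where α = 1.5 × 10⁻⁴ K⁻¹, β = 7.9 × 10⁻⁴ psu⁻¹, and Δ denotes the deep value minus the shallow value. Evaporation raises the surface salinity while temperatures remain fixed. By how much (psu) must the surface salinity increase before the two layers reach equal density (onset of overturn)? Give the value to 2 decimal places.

2.44 psu

Neutral buoyancy requires −α(T_deep − T_surf) + β(S_deep − S_surf′) = 0.
S_surf′ = S_deep − (α/β)·ΔT = 33.97 − (1.5 × 10⁻⁴/7.9 × 10⁻⁴)·(+0.9) = 33.7991 psu.
Increase required: 33.7991 − 31.36 = 2.4391 psu.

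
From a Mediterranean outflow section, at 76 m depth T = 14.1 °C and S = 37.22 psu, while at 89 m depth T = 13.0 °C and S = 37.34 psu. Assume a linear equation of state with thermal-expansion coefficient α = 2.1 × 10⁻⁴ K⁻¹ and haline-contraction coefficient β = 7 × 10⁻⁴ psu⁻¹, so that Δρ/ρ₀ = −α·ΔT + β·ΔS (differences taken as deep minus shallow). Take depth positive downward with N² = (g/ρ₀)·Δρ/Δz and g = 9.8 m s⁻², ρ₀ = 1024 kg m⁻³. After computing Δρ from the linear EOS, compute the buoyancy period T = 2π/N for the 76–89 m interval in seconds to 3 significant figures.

ΔT = -1.1 K, ΔS = +0.12 psu (deep − shallow).
Δρ/ρ₀ = −αΔT + βΔS = 2.31 × 10⁻⁴ + 8.40 × 10⁻⁵ = 3.15 × 10⁻⁴, so Δρ ≈ 0.3226 kg m⁻³.
N² = (g/ρ₀)·Δρ/Δz = g·(Δρ/ρ₀)/Δz = 9.8 × 3.15 × 10⁻⁴ / 13 = 2.3746 × 10⁻⁴ s⁻².
N = √(2.3746 × 10⁻⁴) = 0.015410 rad s⁻¹ → T = 2π/N = 407.73 s ≈ 408 s.

408 s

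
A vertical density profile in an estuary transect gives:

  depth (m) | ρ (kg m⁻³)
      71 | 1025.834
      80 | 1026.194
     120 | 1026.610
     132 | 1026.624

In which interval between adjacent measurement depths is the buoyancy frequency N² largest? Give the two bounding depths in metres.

Compute the density gradient over each adjacent pair:
  71–80 m: Δρ/Δz = 0.360/9 = 0.040 kg m⁻⁴
  80–120 m: Δρ/Δz = 0.416/40 = 0.010 kg m⁻⁴
  120–132 m: Δρ/Δz = 0.014/12 = 1.2 × 10⁻³ kg m⁻⁴
The largest gradient is in the 71–80 m interval — the pycnocline.

71–80 m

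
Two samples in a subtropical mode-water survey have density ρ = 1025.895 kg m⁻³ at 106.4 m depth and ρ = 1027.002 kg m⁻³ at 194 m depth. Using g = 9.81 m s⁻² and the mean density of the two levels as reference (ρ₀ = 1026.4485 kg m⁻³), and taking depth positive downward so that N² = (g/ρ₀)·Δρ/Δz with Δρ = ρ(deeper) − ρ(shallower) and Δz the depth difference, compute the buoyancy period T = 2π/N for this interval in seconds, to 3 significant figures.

Δρ = 1027.002 − 1025.895 = 1.107 kg m⁻³ over Δz = 194 − 106.4 = 87.6 m.
N² = (9.81/1026.4485) × (1.107/87.6) = 1.2077 × 10⁻⁴ s⁻².
N = √(1.2077 × 10⁻⁴) = 0.010990 rad s⁻¹, so T = 2π/N = 571.72 s ≈ 572 s.
N² > 0, so the interval is statically stable.

572 s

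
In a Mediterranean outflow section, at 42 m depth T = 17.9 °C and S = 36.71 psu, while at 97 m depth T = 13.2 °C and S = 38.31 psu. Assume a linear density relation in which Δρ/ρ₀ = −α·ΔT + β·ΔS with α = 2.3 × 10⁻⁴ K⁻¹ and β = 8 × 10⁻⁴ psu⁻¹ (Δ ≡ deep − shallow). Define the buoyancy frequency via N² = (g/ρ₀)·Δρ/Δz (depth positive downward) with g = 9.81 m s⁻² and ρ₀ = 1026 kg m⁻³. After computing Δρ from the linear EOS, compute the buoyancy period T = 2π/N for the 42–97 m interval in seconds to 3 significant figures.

ΔT = -4.7 K, ΔS = +1.60 psu (deep − shallow).
Δρ/ρ₀ = −αΔT + βΔS = 1.081 × 10⁻³ + 1.28 × 10⁻³ = 2.361 × 10⁻³, so Δρ ≈ 2.422 kg m⁻³.
N² = (g/ρ₀)·Δρ/Δz = g·(Δρ/ρ₀)/Δz = 9.81 × 2.361 × 10⁻³ / 55 = 4.2112 × 10⁻⁴ s⁻².
N = √(4.2112 × 10⁻⁴) = 0.020521 rad s⁻¹ → T = 2π/N = 306.18 s ≈ 306 s.

306 s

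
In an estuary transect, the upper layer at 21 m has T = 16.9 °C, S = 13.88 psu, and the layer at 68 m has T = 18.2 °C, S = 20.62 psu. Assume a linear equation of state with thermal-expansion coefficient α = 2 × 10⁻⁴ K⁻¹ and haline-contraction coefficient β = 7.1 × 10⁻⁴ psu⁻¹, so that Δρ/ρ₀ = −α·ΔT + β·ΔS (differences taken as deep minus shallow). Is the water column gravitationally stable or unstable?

stable

ΔT = 18.2 − 16.9 = +1.3 K and ΔS = 20.62 − 13.88 = +6.74 psu (deep − shallow).
−αΔT = -2.60 × 10⁻⁴; βΔS = 4.7854 × 10⁻³; sum Δρ/ρ₀ = 4.5254 × 10⁻³.
Δρ/ρ₀ > 0, so Δρ > 0: deeper water is denser → statically stable.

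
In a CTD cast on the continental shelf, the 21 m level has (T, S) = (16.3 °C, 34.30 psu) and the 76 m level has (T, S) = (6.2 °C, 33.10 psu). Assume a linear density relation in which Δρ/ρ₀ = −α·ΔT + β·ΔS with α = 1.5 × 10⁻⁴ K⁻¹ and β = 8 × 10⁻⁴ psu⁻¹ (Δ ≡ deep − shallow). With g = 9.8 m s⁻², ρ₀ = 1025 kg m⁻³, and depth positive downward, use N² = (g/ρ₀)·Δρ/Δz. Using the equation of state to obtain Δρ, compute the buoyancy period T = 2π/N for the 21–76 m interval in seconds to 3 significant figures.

632 s

ΔT = -10.1 K, ΔS = -1.20 psu (deep − shallow).
Δρ/ρ₀ = −αΔT + βΔS = 1.515 × 10⁻³ − 9.60 × 10⁻⁴ = 5.55 × 10⁻⁴, so Δρ ≈ 0.5689 kg m⁻³.
N² = (g/ρ₀)·Δρ/Δz = g·(Δρ/ρ₀)/Δz = 9.8 × 5.55 × 10⁻⁴ / 55 = 9.8891 × 10⁻⁵ s⁻².
N = √(9.8891 × 10⁻⁵) = 9.9444 × 10⁻³ rad s⁻¹ → T = 2π/N = 631.83 s ≈ 632 s.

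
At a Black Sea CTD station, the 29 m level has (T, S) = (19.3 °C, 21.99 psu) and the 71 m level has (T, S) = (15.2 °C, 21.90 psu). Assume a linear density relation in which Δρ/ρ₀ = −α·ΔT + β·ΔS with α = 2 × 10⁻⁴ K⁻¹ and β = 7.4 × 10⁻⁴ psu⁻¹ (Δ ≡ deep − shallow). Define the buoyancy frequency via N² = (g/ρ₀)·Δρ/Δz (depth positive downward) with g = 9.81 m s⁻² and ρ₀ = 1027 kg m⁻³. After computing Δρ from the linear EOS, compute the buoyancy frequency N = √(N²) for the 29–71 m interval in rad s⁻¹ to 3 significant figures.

0.0133 rad s⁻¹

ΔT = -4.1 K, ΔS = -0.09 psu (deep − shallow).
Δρ/ρ₀ = −αΔT + βΔS = 8.20 × 10⁻⁴ − 6.66 × 10⁻⁵ = 7.534 × 10⁻⁴, so Δρ ≈ 0.7737 kg m⁻³.
N² = (g/ρ₀)·Δρ/Δz = g·(Δρ/ρ₀)/Δz = 9.81 × 7.534 × 10⁻⁴ / 42 = 1.7597 × 10⁻⁴ s⁻².
N = √(1.7597 × 10⁻⁴) = 0.013265 rad s⁻¹ ≈ 0.0133 rad s⁻¹.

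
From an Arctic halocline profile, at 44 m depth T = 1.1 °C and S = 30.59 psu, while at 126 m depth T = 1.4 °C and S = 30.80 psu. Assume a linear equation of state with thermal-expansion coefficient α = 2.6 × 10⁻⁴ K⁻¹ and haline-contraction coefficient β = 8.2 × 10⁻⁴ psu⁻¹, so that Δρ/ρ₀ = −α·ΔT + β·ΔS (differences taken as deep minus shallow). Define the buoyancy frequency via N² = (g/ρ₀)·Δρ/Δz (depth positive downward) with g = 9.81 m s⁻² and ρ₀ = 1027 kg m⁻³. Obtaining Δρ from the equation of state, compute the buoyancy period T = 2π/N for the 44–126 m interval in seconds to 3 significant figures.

ΔT = +0.3 K, ΔS = +0.21 psu (deep − shallow).
Δρ/ρ₀ = −αΔT + βΔS = -7.80 × 10⁻⁵ + 1.722 × 10⁻⁴ = 9.42 × 10⁻⁵, so Δρ ≈ 0.09674 kg m⁻³.
N² = (g/ρ₀)·Δρ/Δz = g·(Δρ/ρ₀)/Δz = 9.81 × 9.42 × 10⁻⁵ / 82 = 1.1270 × 10⁻⁵ s⁻².
N = √(1.1270 × 10⁻⁵) = 3.3571 × 10⁻³ rad s⁻¹ → T = 2π/N = 1.8716 × 10³ s ≈ 1.87 × 10³ s.

1.87 × 10³ s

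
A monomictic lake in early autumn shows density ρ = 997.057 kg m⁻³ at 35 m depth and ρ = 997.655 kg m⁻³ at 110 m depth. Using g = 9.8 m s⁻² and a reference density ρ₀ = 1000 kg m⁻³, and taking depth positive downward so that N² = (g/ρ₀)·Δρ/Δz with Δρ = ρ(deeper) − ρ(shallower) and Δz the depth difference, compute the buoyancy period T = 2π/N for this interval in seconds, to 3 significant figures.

Δρ = 997.655 − 997.057 = 0.598 kg m⁻³ over Δz = 110 − 35 = 75 m.
N² = (9.8/1000) × (0.598/75) = 7.8139 × 10⁻⁵ s⁻².
N = √(7.8139 × 10⁻⁵) = 8.8396 × 10⁻³ rad s⁻¹, so T = 2π/N = 710.80 s ≈ 711 s.
Since Δρ > 0 the layer is stably stratified.

711 s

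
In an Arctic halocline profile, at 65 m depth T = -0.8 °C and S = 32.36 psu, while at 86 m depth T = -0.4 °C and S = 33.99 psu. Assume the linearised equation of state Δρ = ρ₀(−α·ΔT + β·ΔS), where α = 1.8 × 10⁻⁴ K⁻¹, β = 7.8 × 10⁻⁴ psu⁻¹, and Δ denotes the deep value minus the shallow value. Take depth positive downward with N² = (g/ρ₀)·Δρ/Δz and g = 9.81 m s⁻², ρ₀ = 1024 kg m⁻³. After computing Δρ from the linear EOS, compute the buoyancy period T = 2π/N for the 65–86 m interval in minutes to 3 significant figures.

4.42 min

ΔT = +0.4 K, ΔS = +1.63 psu (deep − shallow).
Δρ/ρ₀ = −αΔT + βΔS = -7.20 × 10⁻⁵ + 1.2714 × 10⁻³ = 1.1994 × 10⁻³, so Δρ ≈ 1.228 kg m⁻³.
N² = (g/ρ₀)·Δρ/Δz = g·(Δρ/ρ₀)/Δz = 9.81 × 1.1994 × 10⁻³ / 21 = 5.6029 × 10⁻⁴ s⁻².
N = √(5.6029 × 10⁻⁴) = 0.023670 rad s⁻¹ → T = 2π/N = 265.45 s = 4.4242 min ≈ 4.42 min.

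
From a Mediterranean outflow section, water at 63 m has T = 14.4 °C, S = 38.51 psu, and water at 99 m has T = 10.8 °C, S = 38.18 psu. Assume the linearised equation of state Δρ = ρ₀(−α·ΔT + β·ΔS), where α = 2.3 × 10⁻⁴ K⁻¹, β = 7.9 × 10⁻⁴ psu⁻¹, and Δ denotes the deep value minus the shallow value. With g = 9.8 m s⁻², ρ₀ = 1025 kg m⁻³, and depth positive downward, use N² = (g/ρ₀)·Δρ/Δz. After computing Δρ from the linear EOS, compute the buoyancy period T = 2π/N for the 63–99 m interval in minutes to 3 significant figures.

ΔT = -3.6 K, ΔS = -0.33 psu (deep − shallow).
Δρ/ρ₀ = −αΔT + βΔS = 8.28 × 10⁻⁴ − 2.607 × 10⁻⁴ = 5.673 × 10⁻⁴, so Δρ ≈ 0.5815 kg m⁻³.
N² = (g/ρ₀)·Δρ/Δz = g·(Δρ/ρ₀)/Δz = 9.8 × 5.673 × 10⁻⁴ / 36 = 1.5443 × 10⁻⁴ s⁻².
N = √(1.5443 × 10⁻⁴) = 0.012427 rad s⁻¹ → T = 2π/N = 505.61 s = 8.4268 min ≈ 8.43 min.

8.43 min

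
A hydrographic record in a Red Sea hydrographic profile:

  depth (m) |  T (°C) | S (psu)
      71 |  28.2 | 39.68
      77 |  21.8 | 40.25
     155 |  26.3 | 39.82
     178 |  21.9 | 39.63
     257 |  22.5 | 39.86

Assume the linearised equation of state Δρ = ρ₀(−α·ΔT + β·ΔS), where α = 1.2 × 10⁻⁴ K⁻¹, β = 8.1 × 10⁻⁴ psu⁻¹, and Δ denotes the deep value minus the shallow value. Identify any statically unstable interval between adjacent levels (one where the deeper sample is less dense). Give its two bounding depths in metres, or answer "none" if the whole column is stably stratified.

77–155 m

Evaluate Δρ/ρ₀ = −αΔT + βΔS across each adjacent pair:
  71–77 m: −αΔT+βΔS = −(1.2 × 10⁻⁴)(-6.4)+(8.1 × 10⁻⁴)(+0.57) = 1.2 × 10⁻³ → stable
  77–155 m: −αΔT+βΔS = −(1.2 × 10⁻⁴)(+4.5)+(8.1 × 10⁻⁴)(-0.43) = -8.9 × 10⁻⁴ → UNSTABLE
  155–178 m: −αΔT+βΔS = −(1.2 × 10⁻⁴)(-4.4)+(8.1 × 10⁻⁴)(-0.19) = 3.7 × 10⁻⁴ → stable
  178–257 m: −αΔT+βΔS = −(1.2 × 10⁻⁴)(+0.6)+(8.1 × 10⁻⁴)(+0.23) = 1.1 × 10⁻⁴ → stable
The 77–155 m interval has Δρ < 0: lighter water underlies denser water.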